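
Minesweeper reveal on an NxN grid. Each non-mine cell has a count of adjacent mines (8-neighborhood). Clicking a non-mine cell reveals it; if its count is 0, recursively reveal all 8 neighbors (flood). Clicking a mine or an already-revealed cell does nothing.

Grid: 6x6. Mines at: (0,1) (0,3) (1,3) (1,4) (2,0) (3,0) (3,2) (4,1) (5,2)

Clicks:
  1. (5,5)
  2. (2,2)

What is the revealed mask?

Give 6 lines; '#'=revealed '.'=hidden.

Click 1 (5,5) count=0: revealed 12 new [(2,3) (2,4) (2,5) (3,3) (3,4) (3,5) (4,3) (4,4) (4,5) (5,3) (5,4) (5,5)] -> total=12
Click 2 (2,2) count=2: revealed 1 new [(2,2)] -> total=13

Answer: ......
......
..####
...###
...###
...###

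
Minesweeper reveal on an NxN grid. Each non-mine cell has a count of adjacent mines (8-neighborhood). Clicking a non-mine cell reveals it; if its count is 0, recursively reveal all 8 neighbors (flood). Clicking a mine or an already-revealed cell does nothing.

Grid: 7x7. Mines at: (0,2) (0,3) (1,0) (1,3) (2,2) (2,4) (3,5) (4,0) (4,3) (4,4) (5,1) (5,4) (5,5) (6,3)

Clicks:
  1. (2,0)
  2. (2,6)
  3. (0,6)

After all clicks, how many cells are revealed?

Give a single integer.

Click 1 (2,0) count=1: revealed 1 new [(2,0)] -> total=1
Click 2 (2,6) count=1: revealed 1 new [(2,6)] -> total=2
Click 3 (0,6) count=0: revealed 7 new [(0,4) (0,5) (0,6) (1,4) (1,5) (1,6) (2,5)] -> total=9

Answer: 9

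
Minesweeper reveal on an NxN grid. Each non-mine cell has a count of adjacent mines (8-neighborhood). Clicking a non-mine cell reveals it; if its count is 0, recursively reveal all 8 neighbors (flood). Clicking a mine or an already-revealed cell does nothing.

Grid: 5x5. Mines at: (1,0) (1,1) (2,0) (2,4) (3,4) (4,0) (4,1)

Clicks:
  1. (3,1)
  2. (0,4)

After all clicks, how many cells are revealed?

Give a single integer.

Answer: 7

Derivation:
Click 1 (3,1) count=3: revealed 1 new [(3,1)] -> total=1
Click 2 (0,4) count=0: revealed 6 new [(0,2) (0,3) (0,4) (1,2) (1,3) (1,4)] -> total=7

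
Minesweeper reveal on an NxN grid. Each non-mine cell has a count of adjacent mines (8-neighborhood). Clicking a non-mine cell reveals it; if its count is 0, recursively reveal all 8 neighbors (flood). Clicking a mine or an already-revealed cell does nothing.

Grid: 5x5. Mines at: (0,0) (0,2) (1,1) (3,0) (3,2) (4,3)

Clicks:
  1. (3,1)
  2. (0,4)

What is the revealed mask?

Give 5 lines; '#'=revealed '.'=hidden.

Answer: ...##
...##
...##
.#.##
.....

Derivation:
Click 1 (3,1) count=2: revealed 1 new [(3,1)] -> total=1
Click 2 (0,4) count=0: revealed 8 new [(0,3) (0,4) (1,3) (1,4) (2,3) (2,4) (3,3) (3,4)] -> total=9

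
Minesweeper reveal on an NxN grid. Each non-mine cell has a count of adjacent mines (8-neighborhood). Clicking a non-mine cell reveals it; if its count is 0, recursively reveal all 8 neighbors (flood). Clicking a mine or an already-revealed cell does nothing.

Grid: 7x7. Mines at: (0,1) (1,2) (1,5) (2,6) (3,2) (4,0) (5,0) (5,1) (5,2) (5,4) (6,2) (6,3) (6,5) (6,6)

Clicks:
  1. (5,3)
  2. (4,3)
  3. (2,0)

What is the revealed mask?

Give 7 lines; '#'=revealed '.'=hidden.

Click 1 (5,3) count=4: revealed 1 new [(5,3)] -> total=1
Click 2 (4,3) count=3: revealed 1 new [(4,3)] -> total=2
Click 3 (2,0) count=0: revealed 6 new [(1,0) (1,1) (2,0) (2,1) (3,0) (3,1)] -> total=8

Answer: .......
##.....
##.....
##.....
...#...
...#...
.......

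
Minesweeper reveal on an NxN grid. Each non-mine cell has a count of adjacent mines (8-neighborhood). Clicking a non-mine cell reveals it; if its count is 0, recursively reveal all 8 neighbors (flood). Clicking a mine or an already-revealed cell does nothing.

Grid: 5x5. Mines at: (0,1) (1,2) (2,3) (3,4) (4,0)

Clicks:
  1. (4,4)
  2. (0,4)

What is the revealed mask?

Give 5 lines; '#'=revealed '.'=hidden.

Answer: ...##
...##
.....
.....
....#

Derivation:
Click 1 (4,4) count=1: revealed 1 new [(4,4)] -> total=1
Click 2 (0,4) count=0: revealed 4 new [(0,3) (0,4) (1,3) (1,4)] -> total=5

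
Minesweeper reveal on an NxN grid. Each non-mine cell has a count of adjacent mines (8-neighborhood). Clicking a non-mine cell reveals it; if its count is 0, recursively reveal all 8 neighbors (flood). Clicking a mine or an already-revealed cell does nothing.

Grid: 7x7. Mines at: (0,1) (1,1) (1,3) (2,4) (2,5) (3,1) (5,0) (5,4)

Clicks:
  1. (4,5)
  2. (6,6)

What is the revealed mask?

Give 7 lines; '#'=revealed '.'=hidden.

Click 1 (4,5) count=1: revealed 1 new [(4,5)] -> total=1
Click 2 (6,6) count=0: revealed 7 new [(3,5) (3,6) (4,6) (5,5) (5,6) (6,5) (6,6)] -> total=8

Answer: .......
.......
.......
.....##
.....##
.....##
.....##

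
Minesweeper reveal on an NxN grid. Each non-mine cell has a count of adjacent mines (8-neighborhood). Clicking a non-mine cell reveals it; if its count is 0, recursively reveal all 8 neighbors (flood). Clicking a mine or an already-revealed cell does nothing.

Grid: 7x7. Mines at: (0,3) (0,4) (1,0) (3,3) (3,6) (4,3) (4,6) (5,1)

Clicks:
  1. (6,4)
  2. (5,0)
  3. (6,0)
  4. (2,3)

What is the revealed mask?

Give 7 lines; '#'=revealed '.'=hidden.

Answer: .......
.......
...#...
.......
.......
#.#####
#.#####

Derivation:
Click 1 (6,4) count=0: revealed 10 new [(5,2) (5,3) (5,4) (5,5) (5,6) (6,2) (6,3) (6,4) (6,5) (6,6)] -> total=10
Click 2 (5,0) count=1: revealed 1 new [(5,0)] -> total=11
Click 3 (6,0) count=1: revealed 1 new [(6,0)] -> total=12
Click 4 (2,3) count=1: revealed 1 new [(2,3)] -> total=13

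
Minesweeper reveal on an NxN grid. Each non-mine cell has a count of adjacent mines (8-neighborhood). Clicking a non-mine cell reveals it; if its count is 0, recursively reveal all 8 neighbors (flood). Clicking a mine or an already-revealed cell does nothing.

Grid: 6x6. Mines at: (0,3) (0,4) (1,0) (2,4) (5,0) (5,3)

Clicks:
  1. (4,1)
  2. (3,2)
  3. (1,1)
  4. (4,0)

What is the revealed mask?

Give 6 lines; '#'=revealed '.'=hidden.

Click 1 (4,1) count=1: revealed 1 new [(4,1)] -> total=1
Click 2 (3,2) count=0: revealed 14 new [(1,1) (1,2) (1,3) (2,0) (2,1) (2,2) (2,3) (3,0) (3,1) (3,2) (3,3) (4,0) (4,2) (4,3)] -> total=15
Click 3 (1,1) count=1: revealed 0 new [(none)] -> total=15
Click 4 (4,0) count=1: revealed 0 new [(none)] -> total=15

Answer: ......
.###..
####..
####..
####..
......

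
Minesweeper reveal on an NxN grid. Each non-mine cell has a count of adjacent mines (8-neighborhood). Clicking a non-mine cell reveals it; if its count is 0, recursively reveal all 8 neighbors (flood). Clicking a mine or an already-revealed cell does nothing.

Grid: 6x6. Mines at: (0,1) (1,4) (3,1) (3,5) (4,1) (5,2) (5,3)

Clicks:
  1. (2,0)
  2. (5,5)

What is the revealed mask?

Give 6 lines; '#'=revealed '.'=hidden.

Click 1 (2,0) count=1: revealed 1 new [(2,0)] -> total=1
Click 2 (5,5) count=0: revealed 4 new [(4,4) (4,5) (5,4) (5,5)] -> total=5

Answer: ......
......
#.....
......
....##
....##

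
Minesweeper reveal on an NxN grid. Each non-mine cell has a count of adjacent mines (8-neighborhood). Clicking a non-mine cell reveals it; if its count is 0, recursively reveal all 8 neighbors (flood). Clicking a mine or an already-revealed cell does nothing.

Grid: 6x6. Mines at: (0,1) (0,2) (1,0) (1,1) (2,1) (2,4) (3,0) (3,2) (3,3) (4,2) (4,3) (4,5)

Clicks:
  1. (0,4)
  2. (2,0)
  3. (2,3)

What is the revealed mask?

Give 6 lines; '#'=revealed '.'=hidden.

Click 1 (0,4) count=0: revealed 6 new [(0,3) (0,4) (0,5) (1,3) (1,4) (1,5)] -> total=6
Click 2 (2,0) count=4: revealed 1 new [(2,0)] -> total=7
Click 3 (2,3) count=3: revealed 1 new [(2,3)] -> total=8

Answer: ...###
...###
#..#..
......
......
......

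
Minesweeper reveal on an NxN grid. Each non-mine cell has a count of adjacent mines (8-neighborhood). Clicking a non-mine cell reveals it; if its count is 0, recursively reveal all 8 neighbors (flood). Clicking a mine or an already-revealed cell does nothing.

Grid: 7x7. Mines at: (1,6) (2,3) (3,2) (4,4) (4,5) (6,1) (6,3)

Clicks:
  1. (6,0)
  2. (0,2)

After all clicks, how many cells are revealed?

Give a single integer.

Click 1 (6,0) count=1: revealed 1 new [(6,0)] -> total=1
Click 2 (0,2) count=0: revealed 21 new [(0,0) (0,1) (0,2) (0,3) (0,4) (0,5) (1,0) (1,1) (1,2) (1,3) (1,4) (1,5) (2,0) (2,1) (2,2) (3,0) (3,1) (4,0) (4,1) (5,0) (5,1)] -> total=22

Answer: 22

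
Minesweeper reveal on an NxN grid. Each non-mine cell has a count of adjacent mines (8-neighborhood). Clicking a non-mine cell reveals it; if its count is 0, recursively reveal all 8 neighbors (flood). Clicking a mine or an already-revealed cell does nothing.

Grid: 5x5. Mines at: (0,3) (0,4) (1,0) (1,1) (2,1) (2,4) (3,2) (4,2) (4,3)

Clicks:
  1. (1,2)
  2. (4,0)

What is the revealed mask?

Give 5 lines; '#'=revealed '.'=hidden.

Answer: .....
..#..
.....
##...
##...

Derivation:
Click 1 (1,2) count=3: revealed 1 new [(1,2)] -> total=1
Click 2 (4,0) count=0: revealed 4 new [(3,0) (3,1) (4,0) (4,1)] -> total=5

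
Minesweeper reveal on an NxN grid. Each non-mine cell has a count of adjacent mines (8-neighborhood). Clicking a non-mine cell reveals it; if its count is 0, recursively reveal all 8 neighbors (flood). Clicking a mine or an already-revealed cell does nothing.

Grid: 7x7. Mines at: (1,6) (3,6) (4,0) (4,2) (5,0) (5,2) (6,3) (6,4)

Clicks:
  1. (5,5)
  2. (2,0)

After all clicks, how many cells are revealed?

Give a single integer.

Answer: 30

Derivation:
Click 1 (5,5) count=1: revealed 1 new [(5,5)] -> total=1
Click 2 (2,0) count=0: revealed 29 new [(0,0) (0,1) (0,2) (0,3) (0,4) (0,5) (1,0) (1,1) (1,2) (1,3) (1,4) (1,5) (2,0) (2,1) (2,2) (2,3) (2,4) (2,5) (3,0) (3,1) (3,2) (3,3) (3,4) (3,5) (4,3) (4,4) (4,5) (5,3) (5,4)] -> total=30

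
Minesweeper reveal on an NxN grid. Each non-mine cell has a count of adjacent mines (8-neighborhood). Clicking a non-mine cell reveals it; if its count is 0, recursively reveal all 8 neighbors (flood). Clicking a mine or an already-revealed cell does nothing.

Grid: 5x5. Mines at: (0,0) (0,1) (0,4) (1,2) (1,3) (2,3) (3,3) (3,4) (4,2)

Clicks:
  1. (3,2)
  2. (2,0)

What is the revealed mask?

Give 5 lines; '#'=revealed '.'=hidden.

Answer: .....
##...
##...
###..
##...

Derivation:
Click 1 (3,2) count=3: revealed 1 new [(3,2)] -> total=1
Click 2 (2,0) count=0: revealed 8 new [(1,0) (1,1) (2,0) (2,1) (3,0) (3,1) (4,0) (4,1)] -> total=9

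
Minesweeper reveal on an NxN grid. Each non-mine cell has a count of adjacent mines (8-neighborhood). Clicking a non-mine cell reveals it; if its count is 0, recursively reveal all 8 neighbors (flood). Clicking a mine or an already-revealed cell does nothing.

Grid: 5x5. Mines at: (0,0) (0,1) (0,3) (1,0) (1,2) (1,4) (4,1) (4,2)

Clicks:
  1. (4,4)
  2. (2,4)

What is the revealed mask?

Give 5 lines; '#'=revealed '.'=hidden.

Answer: .....
.....
...##
...##
...##

Derivation:
Click 1 (4,4) count=0: revealed 6 new [(2,3) (2,4) (3,3) (3,4) (4,3) (4,4)] -> total=6
Click 2 (2,4) count=1: revealed 0 new [(none)] -> total=6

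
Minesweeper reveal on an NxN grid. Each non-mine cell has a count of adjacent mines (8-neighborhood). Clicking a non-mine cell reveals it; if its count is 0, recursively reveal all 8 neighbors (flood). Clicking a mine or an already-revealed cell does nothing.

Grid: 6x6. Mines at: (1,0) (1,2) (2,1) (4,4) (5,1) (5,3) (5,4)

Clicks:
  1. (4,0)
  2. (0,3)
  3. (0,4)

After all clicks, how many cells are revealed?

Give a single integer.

Answer: 13

Derivation:
Click 1 (4,0) count=1: revealed 1 new [(4,0)] -> total=1
Click 2 (0,3) count=1: revealed 1 new [(0,3)] -> total=2
Click 3 (0,4) count=0: revealed 11 new [(0,4) (0,5) (1,3) (1,4) (1,5) (2,3) (2,4) (2,5) (3,3) (3,4) (3,5)] -> total=13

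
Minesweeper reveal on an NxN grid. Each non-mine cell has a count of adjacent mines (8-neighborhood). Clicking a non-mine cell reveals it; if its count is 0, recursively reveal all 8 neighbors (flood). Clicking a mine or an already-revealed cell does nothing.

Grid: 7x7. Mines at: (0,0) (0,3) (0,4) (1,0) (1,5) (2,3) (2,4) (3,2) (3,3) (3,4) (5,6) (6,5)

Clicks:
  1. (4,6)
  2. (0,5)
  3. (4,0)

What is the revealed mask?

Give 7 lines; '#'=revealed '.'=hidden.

Answer: .....#.
.......
##.....
##.....
#####.#
#####..
#####..

Derivation:
Click 1 (4,6) count=1: revealed 1 new [(4,6)] -> total=1
Click 2 (0,5) count=2: revealed 1 new [(0,5)] -> total=2
Click 3 (4,0) count=0: revealed 19 new [(2,0) (2,1) (3,0) (3,1) (4,0) (4,1) (4,2) (4,3) (4,4) (5,0) (5,1) (5,2) (5,3) (5,4) (6,0) (6,1) (6,2) (6,3) (6,4)] -> total=21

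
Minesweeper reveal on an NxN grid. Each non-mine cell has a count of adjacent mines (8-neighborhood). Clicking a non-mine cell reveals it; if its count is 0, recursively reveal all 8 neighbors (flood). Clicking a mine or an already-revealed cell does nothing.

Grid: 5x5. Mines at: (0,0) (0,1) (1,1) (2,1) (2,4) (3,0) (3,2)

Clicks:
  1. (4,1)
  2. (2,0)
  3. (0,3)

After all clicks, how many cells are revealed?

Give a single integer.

Answer: 8

Derivation:
Click 1 (4,1) count=2: revealed 1 new [(4,1)] -> total=1
Click 2 (2,0) count=3: revealed 1 new [(2,0)] -> total=2
Click 3 (0,3) count=0: revealed 6 new [(0,2) (0,3) (0,4) (1,2) (1,3) (1,4)] -> total=8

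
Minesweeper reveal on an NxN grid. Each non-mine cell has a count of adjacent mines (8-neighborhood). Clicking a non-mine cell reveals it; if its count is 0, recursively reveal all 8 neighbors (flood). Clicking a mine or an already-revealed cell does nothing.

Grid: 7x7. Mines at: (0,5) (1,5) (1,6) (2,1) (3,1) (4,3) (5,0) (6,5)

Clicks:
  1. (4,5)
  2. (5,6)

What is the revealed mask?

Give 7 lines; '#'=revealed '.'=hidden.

Click 1 (4,5) count=0: revealed 12 new [(2,4) (2,5) (2,6) (3,4) (3,5) (3,6) (4,4) (4,5) (4,6) (5,4) (5,5) (5,6)] -> total=12
Click 2 (5,6) count=1: revealed 0 new [(none)] -> total=12

Answer: .......
.......
....###
....###
....###
....###
.......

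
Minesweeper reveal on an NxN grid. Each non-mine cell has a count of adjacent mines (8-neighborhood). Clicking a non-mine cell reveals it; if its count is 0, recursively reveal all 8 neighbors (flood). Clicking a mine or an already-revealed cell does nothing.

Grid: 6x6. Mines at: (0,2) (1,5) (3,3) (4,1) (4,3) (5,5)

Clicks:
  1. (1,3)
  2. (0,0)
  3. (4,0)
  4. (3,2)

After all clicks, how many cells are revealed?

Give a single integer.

Click 1 (1,3) count=1: revealed 1 new [(1,3)] -> total=1
Click 2 (0,0) count=0: revealed 11 new [(0,0) (0,1) (1,0) (1,1) (1,2) (2,0) (2,1) (2,2) (3,0) (3,1) (3,2)] -> total=12
Click 3 (4,0) count=1: revealed 1 new [(4,0)] -> total=13
Click 4 (3,2) count=3: revealed 0 new [(none)] -> total=13

Answer: 13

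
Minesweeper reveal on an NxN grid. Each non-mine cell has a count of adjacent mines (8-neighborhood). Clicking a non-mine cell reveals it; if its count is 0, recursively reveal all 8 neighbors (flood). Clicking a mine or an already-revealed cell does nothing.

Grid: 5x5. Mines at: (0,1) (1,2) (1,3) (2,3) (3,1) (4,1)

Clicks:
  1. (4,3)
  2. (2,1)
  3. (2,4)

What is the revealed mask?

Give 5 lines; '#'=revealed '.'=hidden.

Answer: .....
.....
.#..#
..###
..###

Derivation:
Click 1 (4,3) count=0: revealed 6 new [(3,2) (3,3) (3,4) (4,2) (4,3) (4,4)] -> total=6
Click 2 (2,1) count=2: revealed 1 new [(2,1)] -> total=7
Click 3 (2,4) count=2: revealed 1 new [(2,4)] -> total=8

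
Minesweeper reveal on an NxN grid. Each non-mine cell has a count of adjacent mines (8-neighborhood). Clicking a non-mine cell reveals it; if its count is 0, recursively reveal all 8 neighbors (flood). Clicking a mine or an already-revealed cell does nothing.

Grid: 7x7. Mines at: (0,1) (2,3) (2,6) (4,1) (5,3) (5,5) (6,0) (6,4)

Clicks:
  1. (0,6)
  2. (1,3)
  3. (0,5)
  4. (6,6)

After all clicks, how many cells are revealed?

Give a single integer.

Click 1 (0,6) count=0: revealed 10 new [(0,2) (0,3) (0,4) (0,5) (0,6) (1,2) (1,3) (1,4) (1,5) (1,6)] -> total=10
Click 2 (1,3) count=1: revealed 0 new [(none)] -> total=10
Click 3 (0,5) count=0: revealed 0 new [(none)] -> total=10
Click 4 (6,6) count=1: revealed 1 new [(6,6)] -> total=11

Answer: 11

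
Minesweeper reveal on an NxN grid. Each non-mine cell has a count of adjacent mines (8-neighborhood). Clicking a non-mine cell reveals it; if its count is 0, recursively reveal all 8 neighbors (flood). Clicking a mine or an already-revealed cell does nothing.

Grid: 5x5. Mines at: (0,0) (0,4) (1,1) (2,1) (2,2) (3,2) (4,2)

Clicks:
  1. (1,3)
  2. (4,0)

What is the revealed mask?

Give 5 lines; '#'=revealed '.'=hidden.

Click 1 (1,3) count=2: revealed 1 new [(1,3)] -> total=1
Click 2 (4,0) count=0: revealed 4 new [(3,0) (3,1) (4,0) (4,1)] -> total=5

Answer: .....
...#.
.....
##...
##...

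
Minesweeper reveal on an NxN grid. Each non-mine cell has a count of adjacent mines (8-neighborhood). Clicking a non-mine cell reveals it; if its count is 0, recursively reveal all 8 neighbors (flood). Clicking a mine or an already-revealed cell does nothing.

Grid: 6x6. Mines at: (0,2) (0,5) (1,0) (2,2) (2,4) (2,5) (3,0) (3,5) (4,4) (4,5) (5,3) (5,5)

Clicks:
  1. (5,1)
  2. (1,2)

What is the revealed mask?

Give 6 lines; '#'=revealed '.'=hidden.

Click 1 (5,1) count=0: revealed 6 new [(4,0) (4,1) (4,2) (5,0) (5,1) (5,2)] -> total=6
Click 2 (1,2) count=2: revealed 1 new [(1,2)] -> total=7

Answer: ......
..#...
......
......
###...
###...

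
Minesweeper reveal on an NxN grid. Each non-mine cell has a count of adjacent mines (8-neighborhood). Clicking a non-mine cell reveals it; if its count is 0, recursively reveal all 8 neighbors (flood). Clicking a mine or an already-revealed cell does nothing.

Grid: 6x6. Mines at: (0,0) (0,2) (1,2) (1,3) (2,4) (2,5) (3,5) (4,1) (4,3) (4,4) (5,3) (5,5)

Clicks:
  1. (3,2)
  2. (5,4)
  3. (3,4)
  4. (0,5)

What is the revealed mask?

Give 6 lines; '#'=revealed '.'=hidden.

Click 1 (3,2) count=2: revealed 1 new [(3,2)] -> total=1
Click 2 (5,4) count=4: revealed 1 new [(5,4)] -> total=2
Click 3 (3,4) count=5: revealed 1 new [(3,4)] -> total=3
Click 4 (0,5) count=0: revealed 4 new [(0,4) (0,5) (1,4) (1,5)] -> total=7

Answer: ....##
....##
......
..#.#.
......
....#.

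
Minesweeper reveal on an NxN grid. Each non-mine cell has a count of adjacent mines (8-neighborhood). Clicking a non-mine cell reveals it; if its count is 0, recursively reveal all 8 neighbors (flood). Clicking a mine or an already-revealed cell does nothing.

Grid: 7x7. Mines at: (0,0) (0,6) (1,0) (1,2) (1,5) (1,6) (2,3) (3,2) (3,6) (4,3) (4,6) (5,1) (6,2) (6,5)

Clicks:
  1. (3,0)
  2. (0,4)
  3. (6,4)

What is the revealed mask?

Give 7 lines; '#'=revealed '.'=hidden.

Click 1 (3,0) count=0: revealed 6 new [(2,0) (2,1) (3,0) (3,1) (4,0) (4,1)] -> total=6
Click 2 (0,4) count=1: revealed 1 new [(0,4)] -> total=7
Click 3 (6,4) count=1: revealed 1 new [(6,4)] -> total=8

Answer: ....#..
.......
##.....
##.....
##.....
.......
....#..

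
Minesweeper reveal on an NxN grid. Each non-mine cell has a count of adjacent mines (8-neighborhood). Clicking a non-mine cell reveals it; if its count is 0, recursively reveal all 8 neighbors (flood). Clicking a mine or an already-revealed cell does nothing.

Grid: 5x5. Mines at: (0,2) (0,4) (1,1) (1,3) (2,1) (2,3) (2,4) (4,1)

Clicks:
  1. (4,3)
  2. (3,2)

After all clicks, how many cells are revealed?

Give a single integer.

Click 1 (4,3) count=0: revealed 6 new [(3,2) (3,3) (3,4) (4,2) (4,3) (4,4)] -> total=6
Click 2 (3,2) count=3: revealed 0 new [(none)] -> total=6

Answer: 6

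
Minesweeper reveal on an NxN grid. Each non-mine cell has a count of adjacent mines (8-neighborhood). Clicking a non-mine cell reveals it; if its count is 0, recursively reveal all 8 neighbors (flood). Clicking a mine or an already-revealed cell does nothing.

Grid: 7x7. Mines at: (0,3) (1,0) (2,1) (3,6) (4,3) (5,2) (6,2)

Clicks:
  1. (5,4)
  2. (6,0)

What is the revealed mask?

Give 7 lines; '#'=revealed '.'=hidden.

Click 1 (5,4) count=1: revealed 1 new [(5,4)] -> total=1
Click 2 (6,0) count=0: revealed 8 new [(3,0) (3,1) (4,0) (4,1) (5,0) (5,1) (6,0) (6,1)] -> total=9

Answer: .......
.......
.......
##.....
##.....
##..#..
##.....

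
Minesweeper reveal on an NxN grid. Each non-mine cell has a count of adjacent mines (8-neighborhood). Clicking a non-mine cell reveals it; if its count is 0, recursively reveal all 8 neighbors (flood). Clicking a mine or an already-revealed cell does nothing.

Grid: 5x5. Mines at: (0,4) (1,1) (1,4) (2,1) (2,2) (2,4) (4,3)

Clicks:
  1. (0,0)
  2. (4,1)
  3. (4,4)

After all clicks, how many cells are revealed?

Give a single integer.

Click 1 (0,0) count=1: revealed 1 new [(0,0)] -> total=1
Click 2 (4,1) count=0: revealed 6 new [(3,0) (3,1) (3,2) (4,0) (4,1) (4,2)] -> total=7
Click 3 (4,4) count=1: revealed 1 new [(4,4)] -> total=8

Answer: 8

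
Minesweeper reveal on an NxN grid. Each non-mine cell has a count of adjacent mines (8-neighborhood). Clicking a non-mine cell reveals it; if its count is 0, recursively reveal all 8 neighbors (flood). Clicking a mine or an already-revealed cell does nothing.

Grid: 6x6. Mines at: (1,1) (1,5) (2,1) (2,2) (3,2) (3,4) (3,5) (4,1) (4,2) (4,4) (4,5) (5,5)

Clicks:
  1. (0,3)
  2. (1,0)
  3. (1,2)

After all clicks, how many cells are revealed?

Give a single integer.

Answer: 7

Derivation:
Click 1 (0,3) count=0: revealed 6 new [(0,2) (0,3) (0,4) (1,2) (1,3) (1,4)] -> total=6
Click 2 (1,0) count=2: revealed 1 new [(1,0)] -> total=7
Click 3 (1,2) count=3: revealed 0 new [(none)] -> total=7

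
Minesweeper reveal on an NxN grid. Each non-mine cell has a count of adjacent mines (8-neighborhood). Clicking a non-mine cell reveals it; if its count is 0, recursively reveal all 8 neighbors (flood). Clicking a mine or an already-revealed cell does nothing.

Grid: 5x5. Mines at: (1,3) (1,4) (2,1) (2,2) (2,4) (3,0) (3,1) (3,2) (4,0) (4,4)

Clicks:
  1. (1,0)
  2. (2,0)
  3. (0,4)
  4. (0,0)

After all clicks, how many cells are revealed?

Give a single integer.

Answer: 8

Derivation:
Click 1 (1,0) count=1: revealed 1 new [(1,0)] -> total=1
Click 2 (2,0) count=3: revealed 1 new [(2,0)] -> total=2
Click 3 (0,4) count=2: revealed 1 new [(0,4)] -> total=3
Click 4 (0,0) count=0: revealed 5 new [(0,0) (0,1) (0,2) (1,1) (1,2)] -> total=8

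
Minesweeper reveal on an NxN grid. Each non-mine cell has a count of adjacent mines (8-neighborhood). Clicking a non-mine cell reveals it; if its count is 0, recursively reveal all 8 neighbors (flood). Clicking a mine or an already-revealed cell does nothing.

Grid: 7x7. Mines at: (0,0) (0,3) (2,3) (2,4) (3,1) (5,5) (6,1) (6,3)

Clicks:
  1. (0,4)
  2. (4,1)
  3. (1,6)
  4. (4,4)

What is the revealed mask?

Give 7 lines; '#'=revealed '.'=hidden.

Click 1 (0,4) count=1: revealed 1 new [(0,4)] -> total=1
Click 2 (4,1) count=1: revealed 1 new [(4,1)] -> total=2
Click 3 (1,6) count=0: revealed 11 new [(0,5) (0,6) (1,4) (1,5) (1,6) (2,5) (2,6) (3,5) (3,6) (4,5) (4,6)] -> total=13
Click 4 (4,4) count=1: revealed 1 new [(4,4)] -> total=14

Answer: ....###
....###
.....##
.....##
.#..###
.......
.......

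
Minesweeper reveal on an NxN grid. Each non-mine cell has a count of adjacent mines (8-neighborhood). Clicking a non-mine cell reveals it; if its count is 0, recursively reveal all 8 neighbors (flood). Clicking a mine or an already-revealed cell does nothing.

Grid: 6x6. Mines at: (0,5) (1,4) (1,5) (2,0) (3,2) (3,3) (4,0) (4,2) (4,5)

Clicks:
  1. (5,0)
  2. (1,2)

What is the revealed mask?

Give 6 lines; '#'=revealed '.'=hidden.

Answer: ####..
####..
.###..
......
......
#.....

Derivation:
Click 1 (5,0) count=1: revealed 1 new [(5,0)] -> total=1
Click 2 (1,2) count=0: revealed 11 new [(0,0) (0,1) (0,2) (0,3) (1,0) (1,1) (1,2) (1,3) (2,1) (2,2) (2,3)] -> total=12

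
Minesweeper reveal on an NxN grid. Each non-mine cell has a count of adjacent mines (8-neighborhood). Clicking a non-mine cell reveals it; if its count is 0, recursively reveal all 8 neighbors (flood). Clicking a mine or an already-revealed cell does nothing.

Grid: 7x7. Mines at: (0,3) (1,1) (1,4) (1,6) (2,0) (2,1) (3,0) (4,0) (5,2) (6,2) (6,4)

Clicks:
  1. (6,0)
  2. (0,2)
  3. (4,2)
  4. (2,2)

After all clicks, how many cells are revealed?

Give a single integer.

Click 1 (6,0) count=0: revealed 4 new [(5,0) (5,1) (6,0) (6,1)] -> total=4
Click 2 (0,2) count=2: revealed 1 new [(0,2)] -> total=5
Click 3 (4,2) count=1: revealed 1 new [(4,2)] -> total=6
Click 4 (2,2) count=2: revealed 1 new [(2,2)] -> total=7

Answer: 7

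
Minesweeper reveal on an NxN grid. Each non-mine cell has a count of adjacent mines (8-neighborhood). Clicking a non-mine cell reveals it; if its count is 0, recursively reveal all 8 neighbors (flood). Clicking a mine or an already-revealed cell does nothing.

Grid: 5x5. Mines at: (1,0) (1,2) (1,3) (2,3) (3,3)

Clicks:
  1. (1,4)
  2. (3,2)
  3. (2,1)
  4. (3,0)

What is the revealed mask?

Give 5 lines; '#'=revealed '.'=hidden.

Click 1 (1,4) count=2: revealed 1 new [(1,4)] -> total=1
Click 2 (3,2) count=2: revealed 1 new [(3,2)] -> total=2
Click 3 (2,1) count=2: revealed 1 new [(2,1)] -> total=3
Click 4 (3,0) count=0: revealed 7 new [(2,0) (2,2) (3,0) (3,1) (4,0) (4,1) (4,2)] -> total=10

Answer: .....
....#
###..
###..
###..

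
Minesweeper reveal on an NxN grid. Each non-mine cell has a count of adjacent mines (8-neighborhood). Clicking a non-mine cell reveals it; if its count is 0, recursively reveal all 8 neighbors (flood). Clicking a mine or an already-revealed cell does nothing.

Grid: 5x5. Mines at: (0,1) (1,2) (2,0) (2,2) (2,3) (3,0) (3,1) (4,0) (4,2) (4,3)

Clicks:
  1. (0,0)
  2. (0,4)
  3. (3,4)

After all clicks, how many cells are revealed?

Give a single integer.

Answer: 6

Derivation:
Click 1 (0,0) count=1: revealed 1 new [(0,0)] -> total=1
Click 2 (0,4) count=0: revealed 4 new [(0,3) (0,4) (1,3) (1,4)] -> total=5
Click 3 (3,4) count=2: revealed 1 new [(3,4)] -> total=6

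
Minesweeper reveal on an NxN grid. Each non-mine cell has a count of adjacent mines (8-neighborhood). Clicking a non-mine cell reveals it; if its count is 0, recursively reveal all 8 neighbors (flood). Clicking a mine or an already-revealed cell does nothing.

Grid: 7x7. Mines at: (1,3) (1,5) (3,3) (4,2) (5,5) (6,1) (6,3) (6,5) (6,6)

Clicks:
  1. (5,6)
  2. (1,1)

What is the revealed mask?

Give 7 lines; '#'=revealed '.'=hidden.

Answer: ###....
###....
###....
###....
##.....
##....#
.......

Derivation:
Click 1 (5,6) count=3: revealed 1 new [(5,6)] -> total=1
Click 2 (1,1) count=0: revealed 16 new [(0,0) (0,1) (0,2) (1,0) (1,1) (1,2) (2,0) (2,1) (2,2) (3,0) (3,1) (3,2) (4,0) (4,1) (5,0) (5,1)] -> total=17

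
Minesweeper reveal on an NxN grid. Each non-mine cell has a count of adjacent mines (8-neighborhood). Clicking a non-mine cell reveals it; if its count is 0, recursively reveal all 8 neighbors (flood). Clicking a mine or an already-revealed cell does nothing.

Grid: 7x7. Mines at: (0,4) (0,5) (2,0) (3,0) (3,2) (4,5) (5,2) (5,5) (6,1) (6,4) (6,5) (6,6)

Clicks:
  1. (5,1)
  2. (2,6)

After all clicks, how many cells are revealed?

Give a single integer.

Answer: 13

Derivation:
Click 1 (5,1) count=2: revealed 1 new [(5,1)] -> total=1
Click 2 (2,6) count=0: revealed 12 new [(1,3) (1,4) (1,5) (1,6) (2,3) (2,4) (2,5) (2,6) (3,3) (3,4) (3,5) (3,6)] -> total=13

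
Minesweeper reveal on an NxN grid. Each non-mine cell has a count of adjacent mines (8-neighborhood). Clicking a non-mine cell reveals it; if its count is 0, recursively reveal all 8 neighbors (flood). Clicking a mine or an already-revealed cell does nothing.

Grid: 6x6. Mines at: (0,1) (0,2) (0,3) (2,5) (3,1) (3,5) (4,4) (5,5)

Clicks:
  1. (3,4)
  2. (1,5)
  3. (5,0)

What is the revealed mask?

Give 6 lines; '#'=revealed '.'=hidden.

Click 1 (3,4) count=3: revealed 1 new [(3,4)] -> total=1
Click 2 (1,5) count=1: revealed 1 new [(1,5)] -> total=2
Click 3 (5,0) count=0: revealed 8 new [(4,0) (4,1) (4,2) (4,3) (5,0) (5,1) (5,2) (5,3)] -> total=10

Answer: ......
.....#
......
....#.
####..
####..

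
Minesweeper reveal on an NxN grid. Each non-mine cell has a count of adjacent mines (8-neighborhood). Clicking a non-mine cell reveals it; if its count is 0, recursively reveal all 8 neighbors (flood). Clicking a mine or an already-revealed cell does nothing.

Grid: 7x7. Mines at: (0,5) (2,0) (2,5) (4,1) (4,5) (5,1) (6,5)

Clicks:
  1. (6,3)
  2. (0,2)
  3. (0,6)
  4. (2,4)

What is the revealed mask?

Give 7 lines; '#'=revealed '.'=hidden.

Answer: #####.#
#####..
.####..
.####..
..###..
..###..
..###..

Derivation:
Click 1 (6,3) count=0: revealed 27 new [(0,0) (0,1) (0,2) (0,3) (0,4) (1,0) (1,1) (1,2) (1,3) (1,4) (2,1) (2,2) (2,3) (2,4) (3,1) (3,2) (3,3) (3,4) (4,2) (4,3) (4,4) (5,2) (5,3) (5,4) (6,2) (6,3) (6,4)] -> total=27
Click 2 (0,2) count=0: revealed 0 new [(none)] -> total=27
Click 3 (0,6) count=1: revealed 1 new [(0,6)] -> total=28
Click 4 (2,4) count=1: revealed 0 new [(none)] -> total=28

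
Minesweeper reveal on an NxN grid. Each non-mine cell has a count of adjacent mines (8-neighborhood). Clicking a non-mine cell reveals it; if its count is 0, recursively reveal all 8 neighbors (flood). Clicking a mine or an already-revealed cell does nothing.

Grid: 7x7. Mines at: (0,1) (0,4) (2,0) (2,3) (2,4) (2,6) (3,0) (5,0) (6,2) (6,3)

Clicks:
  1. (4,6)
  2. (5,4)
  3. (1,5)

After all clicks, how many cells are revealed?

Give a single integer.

Click 1 (4,6) count=0: revealed 21 new [(3,1) (3,2) (3,3) (3,4) (3,5) (3,6) (4,1) (4,2) (4,3) (4,4) (4,5) (4,6) (5,1) (5,2) (5,3) (5,4) (5,5) (5,6) (6,4) (6,5) (6,6)] -> total=21
Click 2 (5,4) count=1: revealed 0 new [(none)] -> total=21
Click 3 (1,5) count=3: revealed 1 new [(1,5)] -> total=22

Answer: 22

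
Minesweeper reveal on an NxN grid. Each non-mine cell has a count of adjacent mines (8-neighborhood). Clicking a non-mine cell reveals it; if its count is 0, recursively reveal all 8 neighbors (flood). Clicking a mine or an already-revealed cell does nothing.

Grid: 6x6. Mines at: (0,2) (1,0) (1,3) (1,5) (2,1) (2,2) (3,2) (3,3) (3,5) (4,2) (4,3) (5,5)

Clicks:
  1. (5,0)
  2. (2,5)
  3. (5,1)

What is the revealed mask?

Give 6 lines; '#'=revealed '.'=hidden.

Click 1 (5,0) count=0: revealed 6 new [(3,0) (3,1) (4,0) (4,1) (5,0) (5,1)] -> total=6
Click 2 (2,5) count=2: revealed 1 new [(2,5)] -> total=7
Click 3 (5,1) count=1: revealed 0 new [(none)] -> total=7

Answer: ......
......
.....#
##....
##....
##....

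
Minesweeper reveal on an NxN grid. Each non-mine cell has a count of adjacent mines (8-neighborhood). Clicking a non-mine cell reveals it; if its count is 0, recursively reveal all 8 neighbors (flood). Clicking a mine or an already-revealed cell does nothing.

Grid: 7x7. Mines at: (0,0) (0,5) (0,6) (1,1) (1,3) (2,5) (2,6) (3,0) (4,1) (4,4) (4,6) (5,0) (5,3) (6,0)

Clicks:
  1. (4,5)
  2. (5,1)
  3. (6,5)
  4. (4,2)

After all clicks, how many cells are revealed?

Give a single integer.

Answer: 9

Derivation:
Click 1 (4,5) count=2: revealed 1 new [(4,5)] -> total=1
Click 2 (5,1) count=3: revealed 1 new [(5,1)] -> total=2
Click 3 (6,5) count=0: revealed 6 new [(5,4) (5,5) (5,6) (6,4) (6,5) (6,6)] -> total=8
Click 4 (4,2) count=2: revealed 1 new [(4,2)] -> total=9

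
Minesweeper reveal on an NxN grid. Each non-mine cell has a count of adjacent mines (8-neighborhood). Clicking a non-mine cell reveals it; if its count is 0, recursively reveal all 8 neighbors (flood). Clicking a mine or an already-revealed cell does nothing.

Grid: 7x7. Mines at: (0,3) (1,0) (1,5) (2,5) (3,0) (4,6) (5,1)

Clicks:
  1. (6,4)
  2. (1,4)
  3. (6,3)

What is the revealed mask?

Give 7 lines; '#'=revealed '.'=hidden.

Click 1 (6,4) count=0: revealed 28 new [(1,1) (1,2) (1,3) (1,4) (2,1) (2,2) (2,3) (2,4) (3,1) (3,2) (3,3) (3,4) (3,5) (4,1) (4,2) (4,3) (4,4) (4,5) (5,2) (5,3) (5,4) (5,5) (5,6) (6,2) (6,3) (6,4) (6,5) (6,6)] -> total=28
Click 2 (1,4) count=3: revealed 0 new [(none)] -> total=28
Click 3 (6,3) count=0: revealed 0 new [(none)] -> total=28

Answer: .......
.####..
.####..
.#####.
.#####.
..#####
..#####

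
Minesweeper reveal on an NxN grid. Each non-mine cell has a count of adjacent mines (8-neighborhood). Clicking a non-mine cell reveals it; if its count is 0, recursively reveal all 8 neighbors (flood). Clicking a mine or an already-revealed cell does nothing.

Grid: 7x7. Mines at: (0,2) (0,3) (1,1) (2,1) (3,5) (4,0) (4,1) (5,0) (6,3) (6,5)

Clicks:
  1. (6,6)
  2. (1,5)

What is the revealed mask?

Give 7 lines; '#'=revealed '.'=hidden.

Answer: ....###
....###
....###
.......
.......
.......
......#

Derivation:
Click 1 (6,6) count=1: revealed 1 new [(6,6)] -> total=1
Click 2 (1,5) count=0: revealed 9 new [(0,4) (0,5) (0,6) (1,4) (1,5) (1,6) (2,4) (2,5) (2,6)] -> total=10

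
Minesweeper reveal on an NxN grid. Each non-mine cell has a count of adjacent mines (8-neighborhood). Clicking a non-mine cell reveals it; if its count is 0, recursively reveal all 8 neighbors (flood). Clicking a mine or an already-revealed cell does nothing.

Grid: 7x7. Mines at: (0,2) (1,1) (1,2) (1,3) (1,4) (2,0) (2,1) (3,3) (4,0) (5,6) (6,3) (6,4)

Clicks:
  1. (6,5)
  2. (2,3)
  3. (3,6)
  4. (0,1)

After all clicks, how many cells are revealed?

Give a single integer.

Click 1 (6,5) count=2: revealed 1 new [(6,5)] -> total=1
Click 2 (2,3) count=4: revealed 1 new [(2,3)] -> total=2
Click 3 (3,6) count=0: revealed 13 new [(0,5) (0,6) (1,5) (1,6) (2,4) (2,5) (2,6) (3,4) (3,5) (3,6) (4,4) (4,5) (4,6)] -> total=15
Click 4 (0,1) count=3: revealed 1 new [(0,1)] -> total=16

Answer: 16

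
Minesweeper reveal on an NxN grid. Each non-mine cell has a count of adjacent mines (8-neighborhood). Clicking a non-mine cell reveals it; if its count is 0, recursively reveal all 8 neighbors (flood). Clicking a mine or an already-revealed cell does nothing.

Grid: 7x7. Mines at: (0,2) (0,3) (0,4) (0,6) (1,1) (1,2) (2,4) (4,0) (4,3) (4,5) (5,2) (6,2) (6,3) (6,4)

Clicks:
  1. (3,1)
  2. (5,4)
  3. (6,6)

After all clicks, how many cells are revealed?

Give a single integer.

Answer: 6

Derivation:
Click 1 (3,1) count=1: revealed 1 new [(3,1)] -> total=1
Click 2 (5,4) count=4: revealed 1 new [(5,4)] -> total=2
Click 3 (6,6) count=0: revealed 4 new [(5,5) (5,6) (6,5) (6,6)] -> total=6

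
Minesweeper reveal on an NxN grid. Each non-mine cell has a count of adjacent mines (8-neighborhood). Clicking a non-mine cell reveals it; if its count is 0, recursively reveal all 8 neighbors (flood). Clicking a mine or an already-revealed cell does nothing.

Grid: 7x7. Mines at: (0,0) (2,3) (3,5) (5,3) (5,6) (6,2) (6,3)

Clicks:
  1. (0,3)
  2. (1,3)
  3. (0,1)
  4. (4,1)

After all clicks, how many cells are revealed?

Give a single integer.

Click 1 (0,3) count=0: revealed 15 new [(0,1) (0,2) (0,3) (0,4) (0,5) (0,6) (1,1) (1,2) (1,3) (1,4) (1,5) (1,6) (2,4) (2,5) (2,6)] -> total=15
Click 2 (1,3) count=1: revealed 0 new [(none)] -> total=15
Click 3 (0,1) count=1: revealed 0 new [(none)] -> total=15
Click 4 (4,1) count=0: revealed 15 new [(1,0) (2,0) (2,1) (2,2) (3,0) (3,1) (3,2) (4,0) (4,1) (4,2) (5,0) (5,1) (5,2) (6,0) (6,1)] -> total=30

Answer: 30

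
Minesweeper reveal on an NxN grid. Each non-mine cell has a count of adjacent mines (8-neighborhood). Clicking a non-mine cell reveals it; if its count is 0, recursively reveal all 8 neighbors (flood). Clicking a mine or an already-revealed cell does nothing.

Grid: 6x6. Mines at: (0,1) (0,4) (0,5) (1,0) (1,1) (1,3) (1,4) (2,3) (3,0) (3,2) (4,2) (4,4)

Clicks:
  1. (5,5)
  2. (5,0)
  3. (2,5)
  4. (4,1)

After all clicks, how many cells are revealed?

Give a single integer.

Answer: 6

Derivation:
Click 1 (5,5) count=1: revealed 1 new [(5,5)] -> total=1
Click 2 (5,0) count=0: revealed 4 new [(4,0) (4,1) (5,0) (5,1)] -> total=5
Click 3 (2,5) count=1: revealed 1 new [(2,5)] -> total=6
Click 4 (4,1) count=3: revealed 0 new [(none)] -> total=6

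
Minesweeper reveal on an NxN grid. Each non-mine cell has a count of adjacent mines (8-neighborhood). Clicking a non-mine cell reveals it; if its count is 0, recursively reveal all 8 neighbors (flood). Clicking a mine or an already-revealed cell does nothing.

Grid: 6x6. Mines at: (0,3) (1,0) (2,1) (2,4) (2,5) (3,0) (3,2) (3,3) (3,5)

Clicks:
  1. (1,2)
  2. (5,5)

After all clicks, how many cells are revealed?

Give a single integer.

Click 1 (1,2) count=2: revealed 1 new [(1,2)] -> total=1
Click 2 (5,5) count=0: revealed 12 new [(4,0) (4,1) (4,2) (4,3) (4,4) (4,5) (5,0) (5,1) (5,2) (5,3) (5,4) (5,5)] -> total=13

Answer: 13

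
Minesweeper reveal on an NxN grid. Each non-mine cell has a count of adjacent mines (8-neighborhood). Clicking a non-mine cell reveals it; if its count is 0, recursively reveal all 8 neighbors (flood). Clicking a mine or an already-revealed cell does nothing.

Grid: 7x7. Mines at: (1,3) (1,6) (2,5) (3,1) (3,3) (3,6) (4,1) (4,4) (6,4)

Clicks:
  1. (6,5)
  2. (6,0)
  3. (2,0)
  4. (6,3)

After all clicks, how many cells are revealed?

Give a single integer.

Click 1 (6,5) count=1: revealed 1 new [(6,5)] -> total=1
Click 2 (6,0) count=0: revealed 8 new [(5,0) (5,1) (5,2) (5,3) (6,0) (6,1) (6,2) (6,3)] -> total=9
Click 3 (2,0) count=1: revealed 1 new [(2,0)] -> total=10
Click 4 (6,3) count=1: revealed 0 new [(none)] -> total=10

Answer: 10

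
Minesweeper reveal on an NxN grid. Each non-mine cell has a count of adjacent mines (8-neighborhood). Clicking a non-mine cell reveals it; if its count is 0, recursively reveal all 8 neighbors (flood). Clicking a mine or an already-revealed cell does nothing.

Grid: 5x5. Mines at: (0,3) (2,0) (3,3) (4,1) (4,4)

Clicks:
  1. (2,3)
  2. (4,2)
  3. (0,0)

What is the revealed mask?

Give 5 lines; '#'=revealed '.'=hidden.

Click 1 (2,3) count=1: revealed 1 new [(2,3)] -> total=1
Click 2 (4,2) count=2: revealed 1 new [(4,2)] -> total=2
Click 3 (0,0) count=0: revealed 6 new [(0,0) (0,1) (0,2) (1,0) (1,1) (1,2)] -> total=8

Answer: ###..
###..
...#.
.....
..#..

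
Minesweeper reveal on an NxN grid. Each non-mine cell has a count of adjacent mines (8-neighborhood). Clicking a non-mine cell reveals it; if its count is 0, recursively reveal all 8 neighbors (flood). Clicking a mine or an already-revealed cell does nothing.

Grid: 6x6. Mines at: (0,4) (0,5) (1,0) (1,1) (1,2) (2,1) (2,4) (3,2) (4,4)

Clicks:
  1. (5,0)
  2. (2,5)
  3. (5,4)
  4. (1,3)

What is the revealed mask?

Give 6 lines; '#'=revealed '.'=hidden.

Answer: ......
...#..
.....#
##....
####..
#####.

Derivation:
Click 1 (5,0) count=0: revealed 10 new [(3,0) (3,1) (4,0) (4,1) (4,2) (4,3) (5,0) (5,1) (5,2) (5,3)] -> total=10
Click 2 (2,5) count=1: revealed 1 new [(2,5)] -> total=11
Click 3 (5,4) count=1: revealed 1 new [(5,4)] -> total=12
Click 4 (1,3) count=3: revealed 1 new [(1,3)] -> total=13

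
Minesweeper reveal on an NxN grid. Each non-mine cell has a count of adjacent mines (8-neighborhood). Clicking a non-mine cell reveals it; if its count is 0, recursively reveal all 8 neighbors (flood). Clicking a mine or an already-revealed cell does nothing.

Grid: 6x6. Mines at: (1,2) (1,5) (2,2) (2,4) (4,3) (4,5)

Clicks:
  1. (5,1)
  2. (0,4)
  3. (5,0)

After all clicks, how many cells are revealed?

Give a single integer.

Answer: 16

Derivation:
Click 1 (5,1) count=0: revealed 15 new [(0,0) (0,1) (1,0) (1,1) (2,0) (2,1) (3,0) (3,1) (3,2) (4,0) (4,1) (4,2) (5,0) (5,1) (5,2)] -> total=15
Click 2 (0,4) count=1: revealed 1 new [(0,4)] -> total=16
Click 3 (5,0) count=0: revealed 0 new [(none)] -> total=16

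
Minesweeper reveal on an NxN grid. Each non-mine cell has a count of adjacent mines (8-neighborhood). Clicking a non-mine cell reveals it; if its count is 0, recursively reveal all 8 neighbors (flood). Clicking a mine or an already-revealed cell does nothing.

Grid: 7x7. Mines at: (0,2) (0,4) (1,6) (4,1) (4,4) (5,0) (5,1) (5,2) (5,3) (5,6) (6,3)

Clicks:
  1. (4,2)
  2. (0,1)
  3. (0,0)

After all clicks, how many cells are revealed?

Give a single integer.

Answer: 21

Derivation:
Click 1 (4,2) count=4: revealed 1 new [(4,2)] -> total=1
Click 2 (0,1) count=1: revealed 1 new [(0,1)] -> total=2
Click 3 (0,0) count=0: revealed 19 new [(0,0) (1,0) (1,1) (1,2) (1,3) (1,4) (1,5) (2,0) (2,1) (2,2) (2,3) (2,4) (2,5) (3,0) (3,1) (3,2) (3,3) (3,4) (3,5)] -> total=21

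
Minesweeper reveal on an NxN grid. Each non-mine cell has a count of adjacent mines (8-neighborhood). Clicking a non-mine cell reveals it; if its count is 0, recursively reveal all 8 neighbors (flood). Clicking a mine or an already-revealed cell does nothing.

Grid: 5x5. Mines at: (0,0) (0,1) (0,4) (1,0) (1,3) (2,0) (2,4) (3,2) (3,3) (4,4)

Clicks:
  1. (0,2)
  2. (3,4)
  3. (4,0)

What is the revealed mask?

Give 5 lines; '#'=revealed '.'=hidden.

Click 1 (0,2) count=2: revealed 1 new [(0,2)] -> total=1
Click 2 (3,4) count=3: revealed 1 new [(3,4)] -> total=2
Click 3 (4,0) count=0: revealed 4 new [(3,0) (3,1) (4,0) (4,1)] -> total=6

Answer: ..#..
.....
.....
##..#
##...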